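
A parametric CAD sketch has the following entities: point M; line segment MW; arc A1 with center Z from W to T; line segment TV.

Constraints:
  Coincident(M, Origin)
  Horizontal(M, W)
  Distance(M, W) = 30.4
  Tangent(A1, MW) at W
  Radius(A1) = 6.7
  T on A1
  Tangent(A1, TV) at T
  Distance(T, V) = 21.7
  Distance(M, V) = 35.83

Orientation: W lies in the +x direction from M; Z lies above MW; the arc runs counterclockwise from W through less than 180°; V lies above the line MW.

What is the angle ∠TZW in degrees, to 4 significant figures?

127.8°

Checks: ∠(ZW, WM) = 90.00° ✓; |ZT| = 6.700 ✓; ∠(ZT, TV) = 90.00° ✓; |TV| = 21.70 ✓; |MV| = 35.83 ✓.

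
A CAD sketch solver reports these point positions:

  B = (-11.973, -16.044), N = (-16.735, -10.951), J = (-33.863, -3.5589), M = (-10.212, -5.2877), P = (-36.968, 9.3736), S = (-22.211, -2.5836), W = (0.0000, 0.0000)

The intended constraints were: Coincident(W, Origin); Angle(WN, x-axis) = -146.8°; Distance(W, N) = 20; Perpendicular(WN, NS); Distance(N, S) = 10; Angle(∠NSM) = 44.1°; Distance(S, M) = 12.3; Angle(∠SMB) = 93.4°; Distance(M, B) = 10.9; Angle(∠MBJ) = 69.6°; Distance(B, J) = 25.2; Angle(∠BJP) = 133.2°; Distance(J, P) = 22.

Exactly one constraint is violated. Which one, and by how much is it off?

Distance(J, P) = 22 — off by 8.70.

W = (0.00, 0.00) ✓; WN at -146.8° ✓; |WN| = 20.00 ✓; ∠(WN, NS) = 90.00° ✓; |NS| = 10.00 ✓; ∠NSM = 44.10° ✓; |SM| = 12.30 ✓; ∠SMB = 93.40° ✓; |MB| = 10.90 ✓; ∠MBJ = 69.60° ✓; |BJ| = 25.20 ✓; ∠BJP = 133.2° ✓; |JP| = 13.30 ✗.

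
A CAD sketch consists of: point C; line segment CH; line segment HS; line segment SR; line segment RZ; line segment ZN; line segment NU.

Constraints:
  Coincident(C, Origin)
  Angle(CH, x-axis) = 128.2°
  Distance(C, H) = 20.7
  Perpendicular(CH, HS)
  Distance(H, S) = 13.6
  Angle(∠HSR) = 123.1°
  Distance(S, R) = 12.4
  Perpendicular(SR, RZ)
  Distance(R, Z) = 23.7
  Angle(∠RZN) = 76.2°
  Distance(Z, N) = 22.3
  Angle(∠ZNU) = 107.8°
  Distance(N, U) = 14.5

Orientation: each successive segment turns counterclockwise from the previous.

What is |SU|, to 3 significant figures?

11.0

∠RZN = 76.2° gives ZN at 109° from the x-axis; with |ZN| = 22.3, N = (-6.00, 18.7). ∠ZNU = 107.8° gives NU at -179° from the x-axis; with |NU| = 14.5, U = (-20.5, 18.4). Then |SU| = |U − S| = 11.0.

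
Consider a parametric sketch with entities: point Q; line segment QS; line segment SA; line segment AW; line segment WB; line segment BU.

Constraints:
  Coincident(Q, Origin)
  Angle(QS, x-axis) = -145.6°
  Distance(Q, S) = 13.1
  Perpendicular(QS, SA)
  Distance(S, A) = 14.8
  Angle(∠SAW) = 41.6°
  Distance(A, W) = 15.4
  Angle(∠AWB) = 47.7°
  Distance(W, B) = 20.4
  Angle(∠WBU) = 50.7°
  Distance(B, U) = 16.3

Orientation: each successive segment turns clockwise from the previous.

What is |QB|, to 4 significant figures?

23.54

Q is at the origin; QS runs at -145.6° with length 13.1, so S = (-10.81, -7.401). QS ⟂ SA, so SA runs at 124.4°; with |SA| = 14.8, A = (-19.17, 4.811). ∠SAW = 41.6° gives AW at -14.00° from the x-axis; with |AW| = 15.4, W = (-4.228, 1.085). ∠AWB = 47.7° gives WB at -146.3° from the x-axis; with |WB| = 20.4, B = (-21.20, -10.23). Then |QB| = |B − Q| = 23.54.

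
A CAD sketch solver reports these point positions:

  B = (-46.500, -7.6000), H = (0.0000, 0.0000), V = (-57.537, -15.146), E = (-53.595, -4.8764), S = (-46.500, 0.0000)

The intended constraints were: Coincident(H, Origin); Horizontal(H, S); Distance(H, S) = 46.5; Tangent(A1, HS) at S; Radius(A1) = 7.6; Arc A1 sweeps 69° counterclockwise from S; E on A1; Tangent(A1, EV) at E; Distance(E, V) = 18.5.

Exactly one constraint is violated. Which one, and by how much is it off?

Distance(E, V) = 18.5 — off by 7.50.

H = (0.00, 0.00) ✓; H.y = 0.00, S.y = 0.00 ✓; |HS| = 46.50 ✓; ∠(BS, SH) = 90.00° ✓; |BS| = 7.600 ✓; bearing(B→E) − bearing(B→S) = 69.00° ✓; |BE| = 7.600 ✓; ∠(BE, EV) = 90.00° ✓; |EV| = 11.00 ✗.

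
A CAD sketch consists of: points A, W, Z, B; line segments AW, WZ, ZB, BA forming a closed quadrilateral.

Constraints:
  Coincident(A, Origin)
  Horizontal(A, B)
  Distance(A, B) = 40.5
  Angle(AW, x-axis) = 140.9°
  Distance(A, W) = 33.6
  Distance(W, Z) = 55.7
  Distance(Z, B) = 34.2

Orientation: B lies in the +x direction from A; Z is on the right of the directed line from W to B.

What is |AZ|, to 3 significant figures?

22.8

Checks: |WZ| = 55.70 ✓; |ZB| = 34.20 ✓.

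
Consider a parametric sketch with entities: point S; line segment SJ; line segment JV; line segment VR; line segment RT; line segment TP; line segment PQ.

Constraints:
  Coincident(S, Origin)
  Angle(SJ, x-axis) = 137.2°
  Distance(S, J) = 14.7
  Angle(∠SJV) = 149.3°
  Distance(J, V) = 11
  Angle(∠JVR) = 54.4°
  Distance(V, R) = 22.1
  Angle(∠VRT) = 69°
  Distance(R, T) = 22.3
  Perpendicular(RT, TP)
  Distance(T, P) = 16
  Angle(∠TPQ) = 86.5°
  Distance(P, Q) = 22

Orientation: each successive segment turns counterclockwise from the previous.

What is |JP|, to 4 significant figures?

9.488

S is at the origin; SJ runs at 137.2° with length 14.7, so J = (-10.79, 9.988). ∠SJV = 149.3° gives JV at 167.9° from the x-axis; with |JV| = 11.0, V = (-21.54, 12.29). ∠JVR = 54.4° gives VR at -66.50° from the x-axis; with |VR| = 22.1, R = (-12.73, -7.973). ∠VRT = 69.0° gives RT at 44.50° from the x-axis; with |RT| = 22.3, T = (3.176, 7.657). RT ⟂ TP, so TP runs at 134.5°; with |TP| = 16.0, P = (-8.038, 19.07). Then |JP| = |P − J| = 9.488.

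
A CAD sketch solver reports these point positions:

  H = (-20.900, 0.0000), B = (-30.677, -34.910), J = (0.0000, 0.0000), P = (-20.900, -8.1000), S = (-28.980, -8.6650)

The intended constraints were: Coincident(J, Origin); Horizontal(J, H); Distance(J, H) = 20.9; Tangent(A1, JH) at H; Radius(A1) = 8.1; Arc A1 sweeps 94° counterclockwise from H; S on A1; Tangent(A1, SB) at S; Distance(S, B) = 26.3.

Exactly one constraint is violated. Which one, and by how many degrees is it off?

Tangent(A1, SB) at S — off by 7.70°.

J = (0.00, 0.00) ✓; J.y = 0.00, H.y = 0.00 ✓; |JH| = 20.90 ✓; ∠(PH, HJ) = 90.00° ✓; |PH| = 8.100 ✓; bearing(P→S) − bearing(P→H) = 94.00° ✓; |PS| = 8.100 ✓; ∠(PS, SB) = 97.70° ✗; |SB| = 26.30 ✓.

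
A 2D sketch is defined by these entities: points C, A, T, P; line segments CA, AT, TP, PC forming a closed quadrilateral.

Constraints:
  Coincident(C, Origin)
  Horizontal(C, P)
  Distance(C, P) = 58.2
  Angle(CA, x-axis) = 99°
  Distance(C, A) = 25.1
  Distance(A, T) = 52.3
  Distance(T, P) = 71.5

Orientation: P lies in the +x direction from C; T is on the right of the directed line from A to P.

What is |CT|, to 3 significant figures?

28.5

C is at the origin; CP is horizontal with |CP| = 58.2 and P in +x, so P = (58.2, 0). CA runs at 99.0° with |CA| = 25.1, so A = (-3.93, 24.8). T is determined by |AT| = 52.3 and |TP| = 71.5 together: it lies at the intersection of circle(A, 52.3) and circle(P, 71.5). With |AP| = 66.9, the foot of the radical line on AP is 15.7 from A and the perpendicular offset is √(52.3² − 15.7²) = 49.9. Taking the right-of-AP solution: T = (-7.86, -27.4).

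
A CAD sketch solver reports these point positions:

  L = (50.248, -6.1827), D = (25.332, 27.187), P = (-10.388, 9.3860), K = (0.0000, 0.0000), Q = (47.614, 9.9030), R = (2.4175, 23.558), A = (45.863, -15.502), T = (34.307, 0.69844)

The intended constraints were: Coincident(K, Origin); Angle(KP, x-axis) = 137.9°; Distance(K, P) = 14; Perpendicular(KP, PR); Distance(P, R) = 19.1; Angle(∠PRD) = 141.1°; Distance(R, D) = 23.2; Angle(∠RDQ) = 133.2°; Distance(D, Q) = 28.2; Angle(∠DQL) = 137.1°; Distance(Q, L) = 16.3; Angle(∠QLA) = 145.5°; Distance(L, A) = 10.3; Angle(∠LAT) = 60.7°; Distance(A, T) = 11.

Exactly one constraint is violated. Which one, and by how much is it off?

Distance(A, T) = 11 — off by 8.90.

K = (0.00, 0.00) ✓; KP at 137.9° ✓; |KP| = 14.00 ✓; ∠(KP, PR) = 90.00° ✓; |PR| = 19.10 ✓; ∠PRD = 141.1° ✓; |RD| = 23.20 ✓; ∠RDQ = 133.2° ✓; |DQ| = 28.20 ✓; ∠DQL = 137.1° ✓; |QL| = 16.30 ✓; ∠QLA = 145.5° ✓; |LA| = 10.30 ✓; ∠LAT = 60.70° ✓; |AT| = 19.90 ✗.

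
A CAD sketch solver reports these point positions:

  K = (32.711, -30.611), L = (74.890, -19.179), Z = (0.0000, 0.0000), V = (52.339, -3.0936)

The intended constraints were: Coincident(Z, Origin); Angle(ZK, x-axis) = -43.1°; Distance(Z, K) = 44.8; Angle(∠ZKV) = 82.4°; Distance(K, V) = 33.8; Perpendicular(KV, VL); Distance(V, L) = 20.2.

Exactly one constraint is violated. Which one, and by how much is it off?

Distance(V, L) = 20.2 — off by 7.50.

Z = (0.00, 0.00) ✓; ZK at -43.10° ✓; |ZK| = 44.80 ✓; ∠ZKV = 82.40° ✓; |KV| = 33.80 ✓; ∠(KV, VL) = 90.00° ✓; |VL| = 27.70 ✗.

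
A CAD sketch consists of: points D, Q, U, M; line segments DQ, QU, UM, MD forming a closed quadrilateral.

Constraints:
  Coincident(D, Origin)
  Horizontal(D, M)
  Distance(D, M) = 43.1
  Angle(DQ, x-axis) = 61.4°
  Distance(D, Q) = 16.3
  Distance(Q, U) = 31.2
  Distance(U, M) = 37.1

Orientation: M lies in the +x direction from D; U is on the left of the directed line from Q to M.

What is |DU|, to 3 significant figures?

46.9

Checks: |QU| = 31.20 ✓; |UM| = 37.10 ✓.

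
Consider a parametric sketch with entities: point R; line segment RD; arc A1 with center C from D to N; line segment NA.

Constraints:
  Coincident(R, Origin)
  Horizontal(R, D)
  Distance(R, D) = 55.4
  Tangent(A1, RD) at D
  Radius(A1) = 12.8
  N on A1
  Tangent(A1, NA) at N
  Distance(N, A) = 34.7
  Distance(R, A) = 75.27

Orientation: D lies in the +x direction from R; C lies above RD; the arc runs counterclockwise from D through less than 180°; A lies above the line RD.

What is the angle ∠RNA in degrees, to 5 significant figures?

85.440°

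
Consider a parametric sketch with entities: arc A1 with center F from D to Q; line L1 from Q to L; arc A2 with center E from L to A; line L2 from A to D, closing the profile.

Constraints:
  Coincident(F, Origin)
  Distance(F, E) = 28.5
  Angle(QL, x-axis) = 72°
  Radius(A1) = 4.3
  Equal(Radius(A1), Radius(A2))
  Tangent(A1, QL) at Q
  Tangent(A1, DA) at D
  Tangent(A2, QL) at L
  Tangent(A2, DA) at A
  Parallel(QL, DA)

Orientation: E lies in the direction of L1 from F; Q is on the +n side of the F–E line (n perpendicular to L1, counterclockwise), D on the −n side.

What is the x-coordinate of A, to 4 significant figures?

12.90

The slot axis is L1's direction at 72.0°, so u = (cos 72.0°, sin 72.0°) = (0.3090, 0.9511) and n = (−sin 72.0°, cos 72.0°) = (-0.9511, 0.3090). F is at the origin and E lies 28.5 along u from F, so E = 28.5·u = (8.807, 27.11). Tangency of A1 to both parallel lines with radius 4.3 puts Q and D at F ± 4.3·n: Q = (-4.090, 1.329), D = (4.090, -1.329). Equal radii place L and A the same way about E: L = E + 4.3·n = (4.717, 28.43), A = E − 4.3·n = (12.90, 25.78). So A.x = 12.90.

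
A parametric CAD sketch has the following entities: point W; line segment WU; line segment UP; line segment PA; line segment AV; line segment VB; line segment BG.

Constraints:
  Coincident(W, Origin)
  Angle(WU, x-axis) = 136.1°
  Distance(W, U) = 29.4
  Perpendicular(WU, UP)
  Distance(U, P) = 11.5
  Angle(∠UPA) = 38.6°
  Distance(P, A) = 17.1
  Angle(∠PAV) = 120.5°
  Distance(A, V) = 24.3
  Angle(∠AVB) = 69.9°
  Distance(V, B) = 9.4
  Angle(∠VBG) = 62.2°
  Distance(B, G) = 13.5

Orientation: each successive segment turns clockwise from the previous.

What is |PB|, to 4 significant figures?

30.33

∠PAV = 120.5° gives AV at -154.8° from the x-axis; with |AV| = 24.3, V = (-36.78, 1.299). ∠AVB = 69.9° gives VB at 95.10° from the x-axis; with |VB| = 9.4, B = (-37.61, 10.66). Then |PB| = |B − P| = 30.33.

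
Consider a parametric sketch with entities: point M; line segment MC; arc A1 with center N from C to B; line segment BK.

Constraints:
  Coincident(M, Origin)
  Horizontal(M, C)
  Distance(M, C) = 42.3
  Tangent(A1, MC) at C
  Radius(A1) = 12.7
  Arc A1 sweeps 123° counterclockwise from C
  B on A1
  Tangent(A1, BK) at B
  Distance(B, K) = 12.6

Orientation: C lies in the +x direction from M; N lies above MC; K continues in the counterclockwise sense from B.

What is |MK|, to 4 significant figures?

55.09

M is at the origin; MC is horizontal with |MC| = 42.3 and C on the +x side, so C = (42.30, 0.000). A1 meets MC tangentially, so NC is at right angles to MC, so N = C + (0, 12.7) = (42.30, 12.70). On A1, C sits at bearing -90° from N; a 123° counterclockwise sweep puts B at bearing 33°, so B = N + 12.7·(cos 33°, sin 33°) = (52.95, 19.62). The tangent condition forces NB to be normal to BK, so BK runs along (−sin 33°, cos 33°); with |BK| = 12.6, K = (46.09, 30.18). Then |MK| = |K − M| = 55.09.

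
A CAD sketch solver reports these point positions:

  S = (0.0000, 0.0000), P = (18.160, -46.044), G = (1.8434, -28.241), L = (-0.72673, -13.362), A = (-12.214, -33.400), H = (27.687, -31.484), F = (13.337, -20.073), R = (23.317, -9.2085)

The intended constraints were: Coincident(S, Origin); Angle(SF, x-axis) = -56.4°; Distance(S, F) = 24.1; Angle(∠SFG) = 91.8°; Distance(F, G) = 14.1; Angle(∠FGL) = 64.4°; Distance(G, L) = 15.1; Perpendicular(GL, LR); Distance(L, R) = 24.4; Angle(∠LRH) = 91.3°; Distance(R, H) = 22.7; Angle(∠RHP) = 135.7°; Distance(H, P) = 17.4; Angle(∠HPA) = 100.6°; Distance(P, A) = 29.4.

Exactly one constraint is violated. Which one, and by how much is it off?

Distance(P, A) = 29.4 — off by 3.50.

S = (0.00, 0.00) ✓; SF at -56.40° ✓; |SF| = 24.10 ✓; ∠SFG = 91.80° ✓; |FG| = 14.10 ✓; ∠FGL = 64.40° ✓; |GL| = 15.10 ✓; ∠(GL, LR) = 90.00° ✓; |LR| = 24.40 ✓; ∠LRH = 91.30° ✓; |RH| = 22.70 ✓; ∠RHP = 135.7° ✓; |HP| = 17.40 ✓; ∠HPA = 100.6° ✓; |PA| = 32.90 ✗.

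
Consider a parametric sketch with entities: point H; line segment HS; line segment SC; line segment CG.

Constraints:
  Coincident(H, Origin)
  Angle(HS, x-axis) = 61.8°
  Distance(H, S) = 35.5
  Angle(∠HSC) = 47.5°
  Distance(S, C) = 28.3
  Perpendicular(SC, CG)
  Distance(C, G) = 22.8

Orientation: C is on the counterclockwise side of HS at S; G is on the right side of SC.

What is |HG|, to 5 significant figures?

49.163

∠HSC = 47.5°, so SC runs at 61.8° + (180° − 47.5°) = 194.30° from the x-axis; with |SC| = 28.3, C = S + 28.3·(cos 194.30°, sin 194.30°) = (-10.648, 24.296). SC is perpendicular to CG; with |CG| = 22.8 on the right of SC, G = C + 22.8·(-0.24700, 0.96902) = (-16.279, 46.390). Then |HG| = |G − H| = 49.163.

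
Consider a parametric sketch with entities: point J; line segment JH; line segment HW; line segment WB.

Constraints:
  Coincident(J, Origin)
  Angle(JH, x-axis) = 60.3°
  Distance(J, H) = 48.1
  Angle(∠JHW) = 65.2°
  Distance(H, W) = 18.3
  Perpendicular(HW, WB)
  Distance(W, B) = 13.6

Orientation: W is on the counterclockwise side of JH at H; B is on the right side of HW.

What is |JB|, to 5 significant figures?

57.295

J is at the origin; JH runs at 60.3° with length 48.1, so H = 48.1·(cos 60.3°, sin 60.3°) = (23.832, 41.781). ∠JHW = 65.2°, so HW runs at 60.3° + (180° − 65.2°) = 175.10° from the x-axis; with |HW| = 18.3, W = H + 18.3·(cos 175.10°, sin 175.10°) = (5.5984, 43.344). HW is perpendicular to WB; with |WB| = 13.6 on the right of HW, B = W + 13.6·(0.085417, 0.99635) = (6.7601, 56.895). Then |JB| = |B − J| = 57.295.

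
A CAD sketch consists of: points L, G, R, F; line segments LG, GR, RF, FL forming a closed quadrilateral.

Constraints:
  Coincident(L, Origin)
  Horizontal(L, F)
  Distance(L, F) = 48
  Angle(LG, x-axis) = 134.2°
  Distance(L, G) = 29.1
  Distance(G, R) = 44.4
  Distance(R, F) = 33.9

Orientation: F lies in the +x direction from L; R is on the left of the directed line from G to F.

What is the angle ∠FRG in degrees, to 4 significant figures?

131.1°

Checks: |GR| = 44.40 ✓; |RF| = 33.90 ✓.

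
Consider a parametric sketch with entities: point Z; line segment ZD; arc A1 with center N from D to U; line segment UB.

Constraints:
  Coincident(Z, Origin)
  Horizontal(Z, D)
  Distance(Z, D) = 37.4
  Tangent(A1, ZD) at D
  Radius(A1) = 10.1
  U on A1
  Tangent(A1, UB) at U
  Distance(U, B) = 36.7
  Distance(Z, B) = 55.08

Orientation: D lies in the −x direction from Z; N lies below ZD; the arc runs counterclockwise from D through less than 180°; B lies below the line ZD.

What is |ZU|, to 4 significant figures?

48.61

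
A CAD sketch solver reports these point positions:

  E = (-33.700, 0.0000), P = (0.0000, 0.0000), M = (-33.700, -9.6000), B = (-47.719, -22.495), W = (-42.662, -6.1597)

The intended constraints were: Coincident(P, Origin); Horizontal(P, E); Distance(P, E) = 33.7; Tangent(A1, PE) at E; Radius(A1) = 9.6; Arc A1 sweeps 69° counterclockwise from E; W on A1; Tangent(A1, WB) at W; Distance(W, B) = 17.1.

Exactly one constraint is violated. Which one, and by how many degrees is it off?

Tangent(A1, WB) at W — off by 3.80°.

P = (0.00, 0.00) ✓; P.y = 0.00, E.y = 0.00 ✓; |PE| = 33.70 ✓; ∠(ME, EP) = 90.00° ✓; |ME| = 9.600 ✓; bearing(M→W) − bearing(M→E) = 69.00° ✓; |MW| = 9.600 ✓; ∠(MW, WB) = 86.20° ✗; |WB| = 17.10 ✓.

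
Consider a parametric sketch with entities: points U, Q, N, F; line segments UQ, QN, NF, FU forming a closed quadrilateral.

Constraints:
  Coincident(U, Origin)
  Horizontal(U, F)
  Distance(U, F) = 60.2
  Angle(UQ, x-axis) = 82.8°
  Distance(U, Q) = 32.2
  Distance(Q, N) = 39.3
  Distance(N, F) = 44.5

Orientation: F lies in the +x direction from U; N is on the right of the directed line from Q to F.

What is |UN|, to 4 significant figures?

16.95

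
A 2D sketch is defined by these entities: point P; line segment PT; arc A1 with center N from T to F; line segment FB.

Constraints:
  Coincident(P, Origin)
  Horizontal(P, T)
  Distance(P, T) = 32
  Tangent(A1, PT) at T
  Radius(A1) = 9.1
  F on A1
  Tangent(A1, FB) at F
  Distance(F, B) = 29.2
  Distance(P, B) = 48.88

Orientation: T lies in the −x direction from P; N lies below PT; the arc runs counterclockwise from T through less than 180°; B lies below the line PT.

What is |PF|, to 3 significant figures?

42.3

P is at the origin; PT is horizontal with |PT| = 32.0 and T on the −x side, so T = (-32.0, 0.00). A1 meets PT tangentially, so NT is at right angles to PT, so N = T + (0, -9.1) = (-32.0, -9.10). Since NF ⟂ FB (tangency), |NB| = √(9.1² + 29.2²) = 30.6 regardless of where F sits on A1. So B lies on both circle(P, 48.88) and circle(N, 30.6); the below-PT intersection is B = (-28.8, -39.5). F is the foot of the tangent from B: F = (-40.4, -12.7).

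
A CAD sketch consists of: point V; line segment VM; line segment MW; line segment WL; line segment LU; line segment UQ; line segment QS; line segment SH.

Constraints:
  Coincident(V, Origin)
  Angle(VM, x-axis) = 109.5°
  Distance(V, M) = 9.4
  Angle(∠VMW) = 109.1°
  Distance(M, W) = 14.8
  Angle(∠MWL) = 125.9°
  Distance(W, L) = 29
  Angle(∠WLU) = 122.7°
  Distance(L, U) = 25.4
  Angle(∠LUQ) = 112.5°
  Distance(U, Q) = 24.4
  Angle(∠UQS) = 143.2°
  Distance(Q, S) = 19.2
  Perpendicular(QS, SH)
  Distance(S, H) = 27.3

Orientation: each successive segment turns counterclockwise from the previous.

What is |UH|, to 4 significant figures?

40.76

V is at the origin; VM runs at 109.5° with length 9.4, so M = (-3.138, 8.861). ∠VMW = 109.1° gives MW at -179.6° from the x-axis; with |MW| = 14.8, W = (-17.94, 8.758). ∠MWL = 125.9° gives WL at -125.5° from the x-axis; with |WL| = 29.0, L = (-34.78, -14.85). ∠WLU = 122.7° gives LU at -68.20° from the x-axis; with |LU| = 25.4, U = (-25.35, -38.44). ∠LUQ = 112.5° gives UQ at -0.7000° from the x-axis; with |UQ| = 24.4, Q = (-0.9469, -38.73). ∠UQS = 143.2° gives QS at 36.10° from the x-axis; with |QS| = 19.2, S = (14.57, -27.42). QS ⟂ SH, so SH runs at 126.1°; with |SH| = 27.3, H = (-1.519, -5.363). Then |UH| = |H − U| = 40.76.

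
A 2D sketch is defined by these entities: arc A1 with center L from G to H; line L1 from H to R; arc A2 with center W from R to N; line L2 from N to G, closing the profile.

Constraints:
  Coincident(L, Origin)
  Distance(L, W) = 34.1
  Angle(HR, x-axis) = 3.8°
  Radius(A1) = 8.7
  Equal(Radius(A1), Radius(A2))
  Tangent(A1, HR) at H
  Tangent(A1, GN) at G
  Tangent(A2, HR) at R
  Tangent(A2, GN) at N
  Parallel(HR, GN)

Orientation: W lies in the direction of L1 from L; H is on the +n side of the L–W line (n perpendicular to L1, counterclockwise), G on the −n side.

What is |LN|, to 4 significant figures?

35.19

Tangency of A1 to both parallel lines with radius 8.7 puts H and G at L ± 8.7·n: H = (-0.5766, 8.681), G = (0.5766, -8.681). Equal radii place R and N the same way about W: R = W + 8.7·n = (33.45, 10.94), N = W − 8.7·n = (34.60, -6.421). Then |LN| = |N − L| = 35.19.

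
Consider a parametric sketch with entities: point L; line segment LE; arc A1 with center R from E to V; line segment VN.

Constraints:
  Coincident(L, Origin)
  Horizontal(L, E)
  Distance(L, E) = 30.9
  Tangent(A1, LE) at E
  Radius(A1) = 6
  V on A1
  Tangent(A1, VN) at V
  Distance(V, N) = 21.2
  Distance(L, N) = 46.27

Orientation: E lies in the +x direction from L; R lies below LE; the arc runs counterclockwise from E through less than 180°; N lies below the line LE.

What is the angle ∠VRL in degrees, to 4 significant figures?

44.44°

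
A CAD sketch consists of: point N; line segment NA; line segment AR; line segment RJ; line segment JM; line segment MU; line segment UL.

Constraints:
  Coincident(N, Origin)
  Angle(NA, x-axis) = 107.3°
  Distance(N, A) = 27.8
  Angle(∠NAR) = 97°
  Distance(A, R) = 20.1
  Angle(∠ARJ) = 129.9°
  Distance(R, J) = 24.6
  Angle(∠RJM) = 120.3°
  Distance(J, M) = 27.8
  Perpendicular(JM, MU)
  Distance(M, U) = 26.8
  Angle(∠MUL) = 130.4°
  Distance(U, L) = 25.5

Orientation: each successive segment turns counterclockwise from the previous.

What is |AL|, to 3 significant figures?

14.3

N is at the origin; NA runs at 107.3° with length 27.8, so A = (-8.27, 26.5). ∠NAR = 97.0° gives AR at -170° from the x-axis; with |AR| = 20.1, R = (-28.0, 22.9). ∠ARJ = 129.9° gives RJ at -120° from the x-axis; with |RJ| = 24.6, J = (-40.2, 1.56). ∠RJM = 120.3° gives JM at -59.9° from the x-axis; with |JM| = 27.8, M = (-26.3, -22.5). The perpendicularity gives MU at right angles to JM, so MU runs at 30.1°; with |MU| = 26.8, U = (-3.07, -9.05). ∠MUL = 130.4° gives UL at 79.7° from the x-axis; with |UL| = 25.5, L = (1.49, 16.0). Then |AL| = |L − A| = 14.3.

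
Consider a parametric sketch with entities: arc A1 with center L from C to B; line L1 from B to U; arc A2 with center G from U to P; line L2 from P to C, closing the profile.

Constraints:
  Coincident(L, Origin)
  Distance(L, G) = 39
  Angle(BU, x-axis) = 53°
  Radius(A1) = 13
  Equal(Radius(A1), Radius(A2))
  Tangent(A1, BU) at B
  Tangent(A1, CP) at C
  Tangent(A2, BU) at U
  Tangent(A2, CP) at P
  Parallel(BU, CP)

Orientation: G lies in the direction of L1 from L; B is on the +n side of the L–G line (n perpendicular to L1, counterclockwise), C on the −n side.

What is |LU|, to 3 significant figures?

41.1

The slot axis is L1's direction at 53.0°, so u = (cos 53.0°, sin 53.0°) = (0.602, 0.799) and n = (−sin 53.0°, cos 53.0°) = (-0.799, 0.602). L is at the origin and G lies 39.0 along u from L, so G = 39.0·u = (23.5, 31.1). Tangency of A1 to both parallel lines with radius 13.0 puts B and C at L ± 13.0·n: B = (-10.4, 7.82), C = (10.4, -7.82). Equal radii place U and P the same way about G: U = G + 13.0·n = (13.1, 39.0), P = G − 13.0·n = (33.9, 23.3). Then |LU| = |U − L| = 41.1.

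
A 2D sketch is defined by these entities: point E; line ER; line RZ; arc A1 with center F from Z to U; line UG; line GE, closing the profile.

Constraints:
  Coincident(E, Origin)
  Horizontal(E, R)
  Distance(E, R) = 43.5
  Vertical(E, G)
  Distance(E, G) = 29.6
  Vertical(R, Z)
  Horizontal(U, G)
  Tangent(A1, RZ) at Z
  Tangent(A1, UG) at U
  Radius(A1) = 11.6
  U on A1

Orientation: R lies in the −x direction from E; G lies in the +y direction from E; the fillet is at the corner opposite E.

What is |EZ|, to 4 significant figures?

47.08

E is at the origin; E and R share the same y with |ER| = 43.5 and R on the −x side, so R = (-43.50, 0.000). E and G share the same x with |EG| = 29.6 and G on the +y side, so G = (0.000, 29.60). The virtual corner opposite E is at (-43.50, 29.60). Since A1 is tangent to RZ there, FZ ⟂ RZ and tangency of A1 to UG means the radius FU is perpendicular to UG, with radius 11.6, so the center F sits 11.6 in from both sides at F = (-31.90, 18.00). That places the tangent points at Z = (-43.50, 18.00) on RZ and U = (-31.90, 29.60) on UG. Then |EZ| = |Z − E| = 47.08.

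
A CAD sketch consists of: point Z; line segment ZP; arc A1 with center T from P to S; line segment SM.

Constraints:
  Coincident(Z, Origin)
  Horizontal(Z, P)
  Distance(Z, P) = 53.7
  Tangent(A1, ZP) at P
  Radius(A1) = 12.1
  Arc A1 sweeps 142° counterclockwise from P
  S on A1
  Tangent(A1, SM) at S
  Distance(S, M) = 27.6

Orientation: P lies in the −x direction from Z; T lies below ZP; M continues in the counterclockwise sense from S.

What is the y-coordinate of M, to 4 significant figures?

-38.63

On A1, P sits at bearing 90° from T; a 142° counterclockwise sweep puts S at bearing 232°, so S = T + 12.1·(cos 232°, sin 232°) = (-61.15, -21.63). A1 meets SM tangentially, so TS is at right angles to SM, so SM runs along (−sin 232°, cos 232°); with |SM| = 27.6, M = (-39.40, -38.63). So M.y = -38.63.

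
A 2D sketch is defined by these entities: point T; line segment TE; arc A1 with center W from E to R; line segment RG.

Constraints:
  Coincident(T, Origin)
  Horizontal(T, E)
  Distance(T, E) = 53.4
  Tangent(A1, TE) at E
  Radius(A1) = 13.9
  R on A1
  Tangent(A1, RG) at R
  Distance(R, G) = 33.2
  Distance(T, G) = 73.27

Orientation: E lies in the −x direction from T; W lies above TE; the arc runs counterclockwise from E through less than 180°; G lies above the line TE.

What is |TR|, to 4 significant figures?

45.00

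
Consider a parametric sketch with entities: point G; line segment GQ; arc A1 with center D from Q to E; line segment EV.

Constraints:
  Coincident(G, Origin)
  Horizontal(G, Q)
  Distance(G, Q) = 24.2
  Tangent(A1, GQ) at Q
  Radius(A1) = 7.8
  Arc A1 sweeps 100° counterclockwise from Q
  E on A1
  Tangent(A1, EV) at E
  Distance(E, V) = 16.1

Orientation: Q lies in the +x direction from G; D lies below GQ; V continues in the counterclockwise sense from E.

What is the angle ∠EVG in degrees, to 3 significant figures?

27.7°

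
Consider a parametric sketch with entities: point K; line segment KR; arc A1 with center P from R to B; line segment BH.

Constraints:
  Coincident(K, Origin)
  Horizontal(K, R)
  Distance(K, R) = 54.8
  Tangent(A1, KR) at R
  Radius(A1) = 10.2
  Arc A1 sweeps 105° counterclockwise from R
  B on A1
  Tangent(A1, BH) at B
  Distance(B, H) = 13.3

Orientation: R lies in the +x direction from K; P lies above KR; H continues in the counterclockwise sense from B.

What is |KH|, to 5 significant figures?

66.381

K is at the origin; K and R share the same y with |KR| = 54.8 and R on the +x side, so R = (54.800, 0.0000). A1 meets KR tangentially, so PR is at right angles to KR, so P = R + (0, 10.2) = (54.800, 10.200). On A1, R sits at bearing -90° from P; a 105° counterclockwise sweep puts B at bearing 15°, so B = P + 10.2·(cos 15°, sin 15°) = (64.652, 12.840). Tangency of A1 to BH means the radius PB is perpendicular to BH, so BH runs along (−sin 15°, cos 15°); with |BH| = 13.3, H = (61.210, 25.687). Then |KH| = |H − K| = 66.381.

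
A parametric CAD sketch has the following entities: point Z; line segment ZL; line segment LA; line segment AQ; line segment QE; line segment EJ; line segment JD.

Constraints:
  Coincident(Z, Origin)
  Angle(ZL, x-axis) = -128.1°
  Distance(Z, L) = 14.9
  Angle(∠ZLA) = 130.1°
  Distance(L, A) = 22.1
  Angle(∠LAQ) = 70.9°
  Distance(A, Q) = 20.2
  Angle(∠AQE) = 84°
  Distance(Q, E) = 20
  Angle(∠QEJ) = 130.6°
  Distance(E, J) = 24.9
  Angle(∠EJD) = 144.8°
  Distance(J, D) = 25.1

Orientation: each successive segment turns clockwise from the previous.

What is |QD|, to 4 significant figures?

58.43

∠QEJ = 130.6° gives EJ at -72.50° from the x-axis; with |EJ| = 24.9, J = (0.5432, -24.78). ∠EJD = 144.8° gives JD at -107.7° from the x-axis; with |JD| = 25.1, D = (-7.088, -48.70). Then |QD| = |D − Q| = 58.43.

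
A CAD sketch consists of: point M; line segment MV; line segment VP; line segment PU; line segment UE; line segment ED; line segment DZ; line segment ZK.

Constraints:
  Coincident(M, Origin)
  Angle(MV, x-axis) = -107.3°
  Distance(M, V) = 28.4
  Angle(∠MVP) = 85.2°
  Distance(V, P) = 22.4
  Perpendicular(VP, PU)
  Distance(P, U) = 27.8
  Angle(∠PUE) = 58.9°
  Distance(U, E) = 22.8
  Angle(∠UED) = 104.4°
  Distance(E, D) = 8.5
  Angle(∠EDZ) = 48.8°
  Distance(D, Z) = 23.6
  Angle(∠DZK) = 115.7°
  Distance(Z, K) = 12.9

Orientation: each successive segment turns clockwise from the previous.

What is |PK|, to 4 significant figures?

40.43

M is at the origin; MV runs at -107.3° with length 28.4, so V = (-8.445, -27.12). ∠MVP = 85.2° gives VP at 157.9° from the x-axis; with |VP| = 22.4, P = (-29.20, -18.69). VP is perpendicular to PU, so PU runs at 67.90°; with |PU| = 27.8, U = (-18.74, 7.070). ∠PUE = 58.9° gives UE at -53.20° from the x-axis; with |UE| = 22.8, E = (-5.083, -11.19). ∠UED = 104.4° gives ED at -128.8° from the x-axis; with |ED| = 8.5, D = (-10.41, -17.81). ∠EDZ = 48.8° gives DZ at 100.0° from the x-axis; with |DZ| = 23.6, Z = (-14.51, 5.430). ∠DZK = 115.7° gives ZK at 35.70° from the x-axis; with |ZK| = 12.9, K = (-4.031, 12.96). Then |PK| = |K − P| = 40.43.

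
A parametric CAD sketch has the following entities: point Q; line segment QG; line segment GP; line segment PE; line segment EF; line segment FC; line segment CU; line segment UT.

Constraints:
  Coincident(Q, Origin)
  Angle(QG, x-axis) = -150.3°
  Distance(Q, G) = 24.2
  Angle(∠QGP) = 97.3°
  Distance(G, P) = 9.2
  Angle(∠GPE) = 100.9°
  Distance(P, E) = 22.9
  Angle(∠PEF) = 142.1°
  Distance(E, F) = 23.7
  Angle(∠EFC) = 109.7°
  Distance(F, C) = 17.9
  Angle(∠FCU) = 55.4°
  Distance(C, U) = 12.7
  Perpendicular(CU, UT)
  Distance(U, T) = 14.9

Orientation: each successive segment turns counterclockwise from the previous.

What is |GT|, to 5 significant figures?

42.078

Q is at the origin; QG runs at -150.3° with length 24.2, so G = (-21.021, -11.990). ∠QGP = 97.3° gives GP at -67.600° from the x-axis; with |GP| = 9.2, P = (-17.515, -20.496). ∠GPE = 100.9° gives PE at 11.500° from the x-axis; with |PE| = 22.9, E = (4.9252, -15.930). ∠PEF = 142.1° gives EF at 49.400° from the x-axis; with |EF| = 23.7, F = (20.349, 2.0643). ∠EFC = 109.7° gives FC at 119.70° from the x-axis; with |FC| = 17.9, C = (11.480, 17.613). ∠FCU = 55.4° gives CU at -115.70° from the x-axis; with |CU| = 12.7, U = (5.9724, 6.1692). CU is perpendicular to UT, so UT runs at -25.700°; with |UT| = 14.9, T = (19.398, -0.29236). Then |GT| = |T − G| = 42.078.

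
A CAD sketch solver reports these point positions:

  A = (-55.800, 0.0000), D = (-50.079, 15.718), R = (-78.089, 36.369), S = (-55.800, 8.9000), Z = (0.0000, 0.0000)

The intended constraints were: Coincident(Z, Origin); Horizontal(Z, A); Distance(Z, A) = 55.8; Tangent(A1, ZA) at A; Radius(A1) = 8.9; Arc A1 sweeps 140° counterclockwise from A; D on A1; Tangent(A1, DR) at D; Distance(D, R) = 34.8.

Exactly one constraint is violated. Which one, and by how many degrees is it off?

Tangent(A1, DR) at D — off by 3.60°.

Z = (0.00, 0.00) ✓; Z.y = 0.00, A.y = 0.00 ✓; |ZA| = 55.80 ✓; ∠(SA, AZ) = 90.00° ✓; |SA| = 8.900 ✓; bearing(S→D) − bearing(S→A) = 140.0° ✓; |SD| = 8.900 ✓; ∠(SD, DR) = 86.40° ✗; |DR| = 34.80 ✓.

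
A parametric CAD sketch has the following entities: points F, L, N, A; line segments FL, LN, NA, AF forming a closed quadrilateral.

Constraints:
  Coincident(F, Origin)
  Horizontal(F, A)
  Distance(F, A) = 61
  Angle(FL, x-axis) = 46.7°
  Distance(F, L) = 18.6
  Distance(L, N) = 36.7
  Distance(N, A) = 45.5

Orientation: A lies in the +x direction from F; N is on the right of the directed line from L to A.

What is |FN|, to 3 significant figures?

30.7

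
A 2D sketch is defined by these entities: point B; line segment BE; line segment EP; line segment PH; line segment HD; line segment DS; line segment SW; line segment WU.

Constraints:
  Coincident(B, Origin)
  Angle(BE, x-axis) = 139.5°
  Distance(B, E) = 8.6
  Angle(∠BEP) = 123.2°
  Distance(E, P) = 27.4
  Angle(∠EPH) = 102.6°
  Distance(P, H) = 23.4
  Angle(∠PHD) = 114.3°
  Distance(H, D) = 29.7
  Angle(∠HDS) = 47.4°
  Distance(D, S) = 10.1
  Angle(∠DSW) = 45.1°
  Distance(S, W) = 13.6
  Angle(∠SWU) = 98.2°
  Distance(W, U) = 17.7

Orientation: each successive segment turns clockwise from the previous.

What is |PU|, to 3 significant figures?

58.1

B is at the origin; BE runs at 139.5° with length 8.6, so E = (-6.54, 5.59). ∠BEP = 123.2° gives EP at 82.7° from the x-axis; with |EP| = 27.4, P = (-3.06, 32.8). ∠EPH = 102.6° gives PH at 5.30° from the x-axis; with |PH| = 23.4, H = (20.2, 34.9). ∠PHD = 114.3° gives HD at -60.4° from the x-axis; with |HD| = 29.7, D = (34.9, 9.10). ∠HDS = 47.4° gives DS at 167° from the x-axis; with |DS| = 10.1, S = (25.1, 11.4). ∠DSW = 45.1° gives SW at 32.1° from the x-axis; with |SW| = 13.6, W = (36.6, 18.6). ∠SWU = 98.2° gives WU at -49.7° from the x-axis; with |WU| = 17.7, U = (48.0, 5.10). Then |PU| = |U − P| = 58.1.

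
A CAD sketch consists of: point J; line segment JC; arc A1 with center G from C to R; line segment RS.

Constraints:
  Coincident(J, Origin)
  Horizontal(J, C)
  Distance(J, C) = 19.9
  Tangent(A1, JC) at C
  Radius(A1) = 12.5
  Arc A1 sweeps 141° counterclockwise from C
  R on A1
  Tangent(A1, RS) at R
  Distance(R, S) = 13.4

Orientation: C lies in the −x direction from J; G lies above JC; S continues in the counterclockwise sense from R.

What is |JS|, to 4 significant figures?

37.99

J is at the origin; J and C share the same y with |JC| = 19.9 and C on the −x side, so C = (-19.90, 0.000). Since A1 is tangent to JC there, GC ⟂ JC, so G = C + (0, 12.5) = (-19.90, 12.50). On A1, C sits at bearing -90° from G; a 141° counterclockwise sweep puts R at bearing 51°, so R = G + 12.5·(cos 51°, sin 51°) = (-12.03, 22.21). The tangent condition forces GR to be normal to RS, so RS runs along (−sin 51°, cos 51°); with |RS| = 13.4, S = (-22.45, 30.65). Then |JS| = |S − J| = 37.99.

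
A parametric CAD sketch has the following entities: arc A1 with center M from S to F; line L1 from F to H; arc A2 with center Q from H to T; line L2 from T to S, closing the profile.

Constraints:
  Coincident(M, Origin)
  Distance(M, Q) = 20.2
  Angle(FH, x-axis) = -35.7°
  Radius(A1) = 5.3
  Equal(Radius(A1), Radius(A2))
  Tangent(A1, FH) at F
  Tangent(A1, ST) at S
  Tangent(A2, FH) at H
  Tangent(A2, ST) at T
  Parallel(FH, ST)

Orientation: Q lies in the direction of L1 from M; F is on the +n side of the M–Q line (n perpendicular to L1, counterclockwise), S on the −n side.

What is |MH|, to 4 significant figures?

20.88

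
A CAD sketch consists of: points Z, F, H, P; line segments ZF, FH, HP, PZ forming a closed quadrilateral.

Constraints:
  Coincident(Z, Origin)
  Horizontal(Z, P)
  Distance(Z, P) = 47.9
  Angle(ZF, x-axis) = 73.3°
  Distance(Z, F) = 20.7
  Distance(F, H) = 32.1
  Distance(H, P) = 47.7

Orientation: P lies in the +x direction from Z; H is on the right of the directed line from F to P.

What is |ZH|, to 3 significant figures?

12.1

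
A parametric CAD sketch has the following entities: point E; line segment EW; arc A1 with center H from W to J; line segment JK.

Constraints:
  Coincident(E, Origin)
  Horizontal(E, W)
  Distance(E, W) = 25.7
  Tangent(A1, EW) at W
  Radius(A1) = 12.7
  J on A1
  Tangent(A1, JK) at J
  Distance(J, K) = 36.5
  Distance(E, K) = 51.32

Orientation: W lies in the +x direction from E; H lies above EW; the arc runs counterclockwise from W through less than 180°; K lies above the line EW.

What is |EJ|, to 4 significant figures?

41.21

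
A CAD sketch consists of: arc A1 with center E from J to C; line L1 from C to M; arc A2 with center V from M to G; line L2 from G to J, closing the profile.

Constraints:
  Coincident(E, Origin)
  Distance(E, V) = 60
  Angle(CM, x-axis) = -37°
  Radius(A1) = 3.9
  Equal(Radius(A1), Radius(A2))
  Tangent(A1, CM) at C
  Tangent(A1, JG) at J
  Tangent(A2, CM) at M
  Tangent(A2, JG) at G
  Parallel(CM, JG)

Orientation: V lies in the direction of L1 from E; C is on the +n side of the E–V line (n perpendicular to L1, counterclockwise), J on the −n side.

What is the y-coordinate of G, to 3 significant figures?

-39.2

Tangency of A1 to both parallel lines with radius 3.9 puts C and J at E ± 3.9·n: C = (2.35, 3.11), J = (-2.35, -3.11). Equal radii place M and G the same way about V: M = V + 3.9·n = (50.3, -33.0), G = V − 3.9·n = (45.6, -39.2). So G.y = -39.2.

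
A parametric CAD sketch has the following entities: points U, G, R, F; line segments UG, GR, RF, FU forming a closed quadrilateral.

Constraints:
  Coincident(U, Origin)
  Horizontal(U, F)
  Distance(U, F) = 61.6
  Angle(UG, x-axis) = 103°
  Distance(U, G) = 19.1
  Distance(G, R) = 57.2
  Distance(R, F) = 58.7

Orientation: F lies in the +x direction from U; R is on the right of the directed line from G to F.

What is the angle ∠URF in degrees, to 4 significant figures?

75.62°

Checks: |GR| = 57.20 ✓; |RF| = 58.70 ✓.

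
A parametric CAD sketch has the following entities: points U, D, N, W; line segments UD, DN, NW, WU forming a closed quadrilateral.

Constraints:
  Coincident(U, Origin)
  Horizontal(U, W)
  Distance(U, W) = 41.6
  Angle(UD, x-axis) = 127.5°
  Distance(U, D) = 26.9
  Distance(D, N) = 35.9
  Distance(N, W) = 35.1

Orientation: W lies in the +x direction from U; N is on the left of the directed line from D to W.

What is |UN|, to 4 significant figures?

33.01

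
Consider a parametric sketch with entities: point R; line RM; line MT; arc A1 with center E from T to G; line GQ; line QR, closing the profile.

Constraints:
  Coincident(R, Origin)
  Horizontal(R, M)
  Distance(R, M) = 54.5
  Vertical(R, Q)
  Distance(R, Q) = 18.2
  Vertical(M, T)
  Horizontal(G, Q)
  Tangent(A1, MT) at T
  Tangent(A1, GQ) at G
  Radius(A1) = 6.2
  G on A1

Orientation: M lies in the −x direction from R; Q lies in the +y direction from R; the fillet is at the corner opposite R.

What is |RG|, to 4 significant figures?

51.62

The virtual corner opposite R is at (-54.50, 18.20). Tangency of A1 to MT means the radius ET is perpendicular to MT and A1 meets GQ tangentially, so EG is at right angles to GQ, with radius 6.2, so the center E sits 6.2 in from both sides at E = (-48.30, 12.00). That places the tangent points at T = (-54.50, 12.00) on MT and G = (-48.30, 18.20) on GQ. Then |RG| = |G − R| = 51.62.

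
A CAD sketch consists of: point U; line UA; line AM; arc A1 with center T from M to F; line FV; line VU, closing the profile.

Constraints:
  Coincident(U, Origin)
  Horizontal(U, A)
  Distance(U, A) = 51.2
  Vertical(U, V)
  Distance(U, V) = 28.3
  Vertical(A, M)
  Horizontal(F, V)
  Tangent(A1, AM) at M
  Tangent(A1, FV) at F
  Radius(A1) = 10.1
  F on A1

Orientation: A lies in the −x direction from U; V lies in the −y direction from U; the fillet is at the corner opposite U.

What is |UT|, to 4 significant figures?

44.95

U is at the origin; U and A share the same y with |UA| = 51.2 and A on the −x side, so A = (-51.20, 0.000). UV is vertical with |UV| = 28.3 and V on the −y side, so V = (0.000, -28.30). The virtual corner opposite U is at (-51.20, -28.30). Tangency of A1 to AM means the radius TM is perpendicular to AM and the tangent condition forces TF to be normal to FV, with radius 10.1, so the center T sits 10.1 in from both sides at T = (-41.10, -18.20). Then |UT| = |T − U| = 44.95.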